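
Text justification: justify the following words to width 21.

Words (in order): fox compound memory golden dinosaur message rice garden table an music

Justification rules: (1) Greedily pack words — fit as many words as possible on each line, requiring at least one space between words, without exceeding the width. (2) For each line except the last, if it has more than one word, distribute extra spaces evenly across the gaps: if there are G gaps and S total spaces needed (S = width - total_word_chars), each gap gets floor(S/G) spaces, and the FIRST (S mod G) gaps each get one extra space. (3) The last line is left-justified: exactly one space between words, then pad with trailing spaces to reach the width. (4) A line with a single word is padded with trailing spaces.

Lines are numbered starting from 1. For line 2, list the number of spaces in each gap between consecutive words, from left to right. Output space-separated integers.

Line 1: ['fox', 'compound', 'memory'] (min_width=19, slack=2)
Line 2: ['golden', 'dinosaur'] (min_width=15, slack=6)
Line 3: ['message', 'rice', 'garden'] (min_width=19, slack=2)
Line 4: ['table', 'an', 'music'] (min_width=14, slack=7)

Answer: 7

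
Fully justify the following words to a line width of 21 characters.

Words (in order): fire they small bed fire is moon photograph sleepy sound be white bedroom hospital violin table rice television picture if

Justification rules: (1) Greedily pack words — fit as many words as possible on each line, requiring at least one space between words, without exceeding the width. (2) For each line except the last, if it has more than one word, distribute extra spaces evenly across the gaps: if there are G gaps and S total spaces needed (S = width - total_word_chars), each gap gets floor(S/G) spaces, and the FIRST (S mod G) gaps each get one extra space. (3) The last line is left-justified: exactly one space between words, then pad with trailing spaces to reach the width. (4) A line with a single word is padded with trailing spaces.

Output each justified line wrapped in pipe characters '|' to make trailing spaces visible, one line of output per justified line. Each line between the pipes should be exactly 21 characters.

Line 1: ['fire', 'they', 'small', 'bed'] (min_width=19, slack=2)
Line 2: ['fire', 'is', 'moon'] (min_width=12, slack=9)
Line 3: ['photograph', 'sleepy'] (min_width=17, slack=4)
Line 4: ['sound', 'be', 'white'] (min_width=14, slack=7)
Line 5: ['bedroom', 'hospital'] (min_width=16, slack=5)
Line 6: ['violin', 'table', 'rice'] (min_width=17, slack=4)
Line 7: ['television', 'picture', 'if'] (min_width=21, slack=0)

Answer: |fire  they  small bed|
|fire      is     moon|
|photograph     sleepy|
|sound     be    white|
|bedroom      hospital|
|violin   table   rice|
|television picture if|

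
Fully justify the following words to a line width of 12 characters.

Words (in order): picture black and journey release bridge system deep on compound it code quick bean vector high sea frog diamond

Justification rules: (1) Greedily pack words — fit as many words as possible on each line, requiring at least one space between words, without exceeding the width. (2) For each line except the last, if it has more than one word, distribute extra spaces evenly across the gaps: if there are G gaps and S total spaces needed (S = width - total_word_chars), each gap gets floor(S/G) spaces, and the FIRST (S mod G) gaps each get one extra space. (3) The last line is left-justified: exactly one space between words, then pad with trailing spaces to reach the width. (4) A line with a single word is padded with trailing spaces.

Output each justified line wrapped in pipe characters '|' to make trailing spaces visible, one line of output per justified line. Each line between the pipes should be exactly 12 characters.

Answer: |picture     |
|black    and|
|journey     |
|release     |
|bridge      |
|system  deep|
|on  compound|
|it      code|
|quick   bean|
|vector  high|
|sea     frog|
|diamond     |

Derivation:
Line 1: ['picture'] (min_width=7, slack=5)
Line 2: ['black', 'and'] (min_width=9, slack=3)
Line 3: ['journey'] (min_width=7, slack=5)
Line 4: ['release'] (min_width=7, slack=5)
Line 5: ['bridge'] (min_width=6, slack=6)
Line 6: ['system', 'deep'] (min_width=11, slack=1)
Line 7: ['on', 'compound'] (min_width=11, slack=1)
Line 8: ['it', 'code'] (min_width=7, slack=5)
Line 9: ['quick', 'bean'] (min_width=10, slack=2)
Line 10: ['vector', 'high'] (min_width=11, slack=1)
Line 11: ['sea', 'frog'] (min_width=8, slack=4)
Line 12: ['diamond'] (min_width=7, slack=5)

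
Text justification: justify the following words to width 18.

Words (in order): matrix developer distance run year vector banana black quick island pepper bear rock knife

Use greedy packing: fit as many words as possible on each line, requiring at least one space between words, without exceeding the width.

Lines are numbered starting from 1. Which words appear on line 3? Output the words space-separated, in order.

Answer: vector banana

Derivation:
Line 1: ['matrix', 'developer'] (min_width=16, slack=2)
Line 2: ['distance', 'run', 'year'] (min_width=17, slack=1)
Line 3: ['vector', 'banana'] (min_width=13, slack=5)
Line 4: ['black', 'quick', 'island'] (min_width=18, slack=0)
Line 5: ['pepper', 'bear', 'rock'] (min_width=16, slack=2)
Line 6: ['knife'] (min_width=5, slack=13)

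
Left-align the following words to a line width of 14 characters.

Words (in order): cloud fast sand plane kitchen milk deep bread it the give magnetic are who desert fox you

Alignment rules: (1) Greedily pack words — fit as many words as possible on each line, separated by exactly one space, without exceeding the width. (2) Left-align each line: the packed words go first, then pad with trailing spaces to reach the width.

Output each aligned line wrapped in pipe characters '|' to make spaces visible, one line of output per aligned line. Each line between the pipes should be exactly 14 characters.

Line 1: ['cloud', 'fast'] (min_width=10, slack=4)
Line 2: ['sand', 'plane'] (min_width=10, slack=4)
Line 3: ['kitchen', 'milk'] (min_width=12, slack=2)
Line 4: ['deep', 'bread', 'it'] (min_width=13, slack=1)
Line 5: ['the', 'give'] (min_width=8, slack=6)
Line 6: ['magnetic', 'are'] (min_width=12, slack=2)
Line 7: ['who', 'desert', 'fox'] (min_width=14, slack=0)
Line 8: ['you'] (min_width=3, slack=11)

Answer: |cloud fast    |
|sand plane    |
|kitchen milk  |
|deep bread it |
|the give      |
|magnetic are  |
|who desert fox|
|you           |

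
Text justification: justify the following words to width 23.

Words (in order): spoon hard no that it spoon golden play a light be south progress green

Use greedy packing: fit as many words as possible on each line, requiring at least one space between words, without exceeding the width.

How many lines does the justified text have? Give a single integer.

Answer: 4

Derivation:
Line 1: ['spoon', 'hard', 'no', 'that', 'it'] (min_width=21, slack=2)
Line 2: ['spoon', 'golden', 'play', 'a'] (min_width=19, slack=4)
Line 3: ['light', 'be', 'south', 'progress'] (min_width=23, slack=0)
Line 4: ['green'] (min_width=5, slack=18)
Total lines: 4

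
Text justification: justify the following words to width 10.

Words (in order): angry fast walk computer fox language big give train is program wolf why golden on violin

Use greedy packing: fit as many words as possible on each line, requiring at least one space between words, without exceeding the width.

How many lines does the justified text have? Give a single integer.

Answer: 11

Derivation:
Line 1: ['angry', 'fast'] (min_width=10, slack=0)
Line 2: ['walk'] (min_width=4, slack=6)
Line 3: ['computer'] (min_width=8, slack=2)
Line 4: ['fox'] (min_width=3, slack=7)
Line 5: ['language'] (min_width=8, slack=2)
Line 6: ['big', 'give'] (min_width=8, slack=2)
Line 7: ['train', 'is'] (min_width=8, slack=2)
Line 8: ['program'] (min_width=7, slack=3)
Line 9: ['wolf', 'why'] (min_width=8, slack=2)
Line 10: ['golden', 'on'] (min_width=9, slack=1)
Line 11: ['violin'] (min_width=6, slack=4)
Total lines: 11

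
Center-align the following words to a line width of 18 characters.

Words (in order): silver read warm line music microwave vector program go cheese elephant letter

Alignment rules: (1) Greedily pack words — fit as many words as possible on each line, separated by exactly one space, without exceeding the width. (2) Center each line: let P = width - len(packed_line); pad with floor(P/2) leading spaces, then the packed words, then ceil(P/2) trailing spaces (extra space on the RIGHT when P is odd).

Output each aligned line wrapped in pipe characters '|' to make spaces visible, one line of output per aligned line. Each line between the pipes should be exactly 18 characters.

Line 1: ['silver', 'read', 'warm'] (min_width=16, slack=2)
Line 2: ['line', 'music'] (min_width=10, slack=8)
Line 3: ['microwave', 'vector'] (min_width=16, slack=2)
Line 4: ['program', 'go', 'cheese'] (min_width=17, slack=1)
Line 5: ['elephant', 'letter'] (min_width=15, slack=3)

Answer: | silver read warm |
|    line music    |
| microwave vector |
|program go cheese |
| elephant letter  |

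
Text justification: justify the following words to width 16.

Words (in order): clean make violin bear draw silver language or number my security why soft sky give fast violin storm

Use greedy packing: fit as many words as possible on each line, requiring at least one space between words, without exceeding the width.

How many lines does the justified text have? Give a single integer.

Line 1: ['clean', 'make'] (min_width=10, slack=6)
Line 2: ['violin', 'bear', 'draw'] (min_width=16, slack=0)
Line 3: ['silver', 'language'] (min_width=15, slack=1)
Line 4: ['or', 'number', 'my'] (min_width=12, slack=4)
Line 5: ['security', 'why'] (min_width=12, slack=4)
Line 6: ['soft', 'sky', 'give'] (min_width=13, slack=3)
Line 7: ['fast', 'violin'] (min_width=11, slack=5)
Line 8: ['storm'] (min_width=5, slack=11)
Total lines: 8

Answer: 8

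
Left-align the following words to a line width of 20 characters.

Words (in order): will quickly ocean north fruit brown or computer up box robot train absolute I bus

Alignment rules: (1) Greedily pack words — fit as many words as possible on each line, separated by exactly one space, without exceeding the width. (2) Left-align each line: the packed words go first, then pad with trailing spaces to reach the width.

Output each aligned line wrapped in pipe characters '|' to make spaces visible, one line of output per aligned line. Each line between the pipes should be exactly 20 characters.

Line 1: ['will', 'quickly', 'ocean'] (min_width=18, slack=2)
Line 2: ['north', 'fruit', 'brown', 'or'] (min_width=20, slack=0)
Line 3: ['computer', 'up', 'box'] (min_width=15, slack=5)
Line 4: ['robot', 'train', 'absolute'] (min_width=20, slack=0)
Line 5: ['I', 'bus'] (min_width=5, slack=15)

Answer: |will quickly ocean  |
|north fruit brown or|
|computer up box     |
|robot train absolute|
|I bus               |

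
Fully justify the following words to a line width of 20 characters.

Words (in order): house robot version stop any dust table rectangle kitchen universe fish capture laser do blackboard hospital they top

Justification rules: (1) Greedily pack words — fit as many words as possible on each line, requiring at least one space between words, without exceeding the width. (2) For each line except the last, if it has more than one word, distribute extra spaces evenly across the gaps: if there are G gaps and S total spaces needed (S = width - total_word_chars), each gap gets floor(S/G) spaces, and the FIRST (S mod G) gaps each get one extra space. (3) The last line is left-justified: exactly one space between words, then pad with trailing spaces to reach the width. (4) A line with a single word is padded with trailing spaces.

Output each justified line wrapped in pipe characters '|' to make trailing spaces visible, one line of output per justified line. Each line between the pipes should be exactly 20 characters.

Line 1: ['house', 'robot', 'version'] (min_width=19, slack=1)
Line 2: ['stop', 'any', 'dust', 'table'] (min_width=19, slack=1)
Line 3: ['rectangle', 'kitchen'] (min_width=17, slack=3)
Line 4: ['universe', 'fish'] (min_width=13, slack=7)
Line 5: ['capture', 'laser', 'do'] (min_width=16, slack=4)
Line 6: ['blackboard', 'hospital'] (min_width=19, slack=1)
Line 7: ['they', 'top'] (min_width=8, slack=12)

Answer: |house  robot version|
|stop  any dust table|
|rectangle    kitchen|
|universe        fish|
|capture   laser   do|
|blackboard  hospital|
|they top            |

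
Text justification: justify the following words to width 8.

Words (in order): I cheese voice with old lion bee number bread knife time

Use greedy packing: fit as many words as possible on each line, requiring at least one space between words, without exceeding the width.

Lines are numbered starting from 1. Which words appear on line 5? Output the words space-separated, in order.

Answer: number

Derivation:
Line 1: ['I', 'cheese'] (min_width=8, slack=0)
Line 2: ['voice'] (min_width=5, slack=3)
Line 3: ['with', 'old'] (min_width=8, slack=0)
Line 4: ['lion', 'bee'] (min_width=8, slack=0)
Line 5: ['number'] (min_width=6, slack=2)
Line 6: ['bread'] (min_width=5, slack=3)
Line 7: ['knife'] (min_width=5, slack=3)
Line 8: ['time'] (min_width=4, slack=4)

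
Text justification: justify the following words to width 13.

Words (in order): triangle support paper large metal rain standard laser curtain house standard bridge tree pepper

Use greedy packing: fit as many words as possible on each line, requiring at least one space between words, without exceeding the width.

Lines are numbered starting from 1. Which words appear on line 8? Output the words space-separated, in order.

Answer: bridge tree

Derivation:
Line 1: ['triangle'] (min_width=8, slack=5)
Line 2: ['support', 'paper'] (min_width=13, slack=0)
Line 3: ['large', 'metal'] (min_width=11, slack=2)
Line 4: ['rain', 'standard'] (min_width=13, slack=0)
Line 5: ['laser', 'curtain'] (min_width=13, slack=0)
Line 6: ['house'] (min_width=5, slack=8)
Line 7: ['standard'] (min_width=8, slack=5)
Line 8: ['bridge', 'tree'] (min_width=11, slack=2)
Line 9: ['pepper'] (min_width=6, slack=7)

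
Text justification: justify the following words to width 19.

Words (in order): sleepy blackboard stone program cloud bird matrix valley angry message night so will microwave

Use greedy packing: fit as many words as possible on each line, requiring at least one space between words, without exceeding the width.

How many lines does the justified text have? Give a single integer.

Answer: 5

Derivation:
Line 1: ['sleepy', 'blackboard'] (min_width=17, slack=2)
Line 2: ['stone', 'program', 'cloud'] (min_width=19, slack=0)
Line 3: ['bird', 'matrix', 'valley'] (min_width=18, slack=1)
Line 4: ['angry', 'message', 'night'] (min_width=19, slack=0)
Line 5: ['so', 'will', 'microwave'] (min_width=17, slack=2)
Total lines: 5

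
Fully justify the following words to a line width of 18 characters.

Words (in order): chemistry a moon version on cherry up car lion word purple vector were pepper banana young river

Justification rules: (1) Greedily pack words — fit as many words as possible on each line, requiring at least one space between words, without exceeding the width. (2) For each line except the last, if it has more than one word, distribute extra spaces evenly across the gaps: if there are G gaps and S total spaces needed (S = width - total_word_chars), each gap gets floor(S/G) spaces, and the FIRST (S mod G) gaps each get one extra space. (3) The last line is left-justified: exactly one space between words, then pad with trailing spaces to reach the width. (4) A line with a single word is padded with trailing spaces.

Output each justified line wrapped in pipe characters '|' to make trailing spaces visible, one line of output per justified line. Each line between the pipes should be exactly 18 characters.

Line 1: ['chemistry', 'a', 'moon'] (min_width=16, slack=2)
Line 2: ['version', 'on', 'cherry'] (min_width=17, slack=1)
Line 3: ['up', 'car', 'lion', 'word'] (min_width=16, slack=2)
Line 4: ['purple', 'vector', 'were'] (min_width=18, slack=0)
Line 5: ['pepper', 'banana'] (min_width=13, slack=5)
Line 6: ['young', 'river'] (min_width=11, slack=7)

Answer: |chemistry  a  moon|
|version  on cherry|
|up  car  lion word|
|purple vector were|
|pepper      banana|
|young river       |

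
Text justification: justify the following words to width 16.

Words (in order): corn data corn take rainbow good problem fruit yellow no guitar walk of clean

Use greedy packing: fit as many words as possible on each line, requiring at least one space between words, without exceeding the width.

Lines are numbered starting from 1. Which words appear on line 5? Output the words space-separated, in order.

Answer: guitar walk of

Derivation:
Line 1: ['corn', 'data', 'corn'] (min_width=14, slack=2)
Line 2: ['take', 'rainbow'] (min_width=12, slack=4)
Line 3: ['good', 'problem'] (min_width=12, slack=4)
Line 4: ['fruit', 'yellow', 'no'] (min_width=15, slack=1)
Line 5: ['guitar', 'walk', 'of'] (min_width=14, slack=2)
Line 6: ['clean'] (min_width=5, slack=11)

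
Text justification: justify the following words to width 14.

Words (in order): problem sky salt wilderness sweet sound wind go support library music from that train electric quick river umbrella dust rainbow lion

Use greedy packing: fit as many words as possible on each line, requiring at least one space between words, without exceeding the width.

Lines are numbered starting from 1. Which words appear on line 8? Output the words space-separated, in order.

Answer: from that

Derivation:
Line 1: ['problem', 'sky'] (min_width=11, slack=3)
Line 2: ['salt'] (min_width=4, slack=10)
Line 3: ['wilderness'] (min_width=10, slack=4)
Line 4: ['sweet', 'sound'] (min_width=11, slack=3)
Line 5: ['wind', 'go'] (min_width=7, slack=7)
Line 6: ['support'] (min_width=7, slack=7)
Line 7: ['library', 'music'] (min_width=13, slack=1)
Line 8: ['from', 'that'] (min_width=9, slack=5)
Line 9: ['train', 'electric'] (min_width=14, slack=0)
Line 10: ['quick', 'river'] (min_width=11, slack=3)
Line 11: ['umbrella', 'dust'] (min_width=13, slack=1)
Line 12: ['rainbow', 'lion'] (min_width=12, slack=2)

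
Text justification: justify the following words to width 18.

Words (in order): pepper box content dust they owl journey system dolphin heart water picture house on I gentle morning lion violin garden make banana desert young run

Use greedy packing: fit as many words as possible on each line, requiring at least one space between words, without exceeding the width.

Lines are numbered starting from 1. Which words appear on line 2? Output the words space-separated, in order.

Answer: dust they owl

Derivation:
Line 1: ['pepper', 'box', 'content'] (min_width=18, slack=0)
Line 2: ['dust', 'they', 'owl'] (min_width=13, slack=5)
Line 3: ['journey', 'system'] (min_width=14, slack=4)
Line 4: ['dolphin', 'heart'] (min_width=13, slack=5)
Line 5: ['water', 'picture'] (min_width=13, slack=5)
Line 6: ['house', 'on', 'I', 'gentle'] (min_width=17, slack=1)
Line 7: ['morning', 'lion'] (min_width=12, slack=6)
Line 8: ['violin', 'garden', 'make'] (min_width=18, slack=0)
Line 9: ['banana', 'desert'] (min_width=13, slack=5)
Line 10: ['young', 'run'] (min_width=9, slack=9)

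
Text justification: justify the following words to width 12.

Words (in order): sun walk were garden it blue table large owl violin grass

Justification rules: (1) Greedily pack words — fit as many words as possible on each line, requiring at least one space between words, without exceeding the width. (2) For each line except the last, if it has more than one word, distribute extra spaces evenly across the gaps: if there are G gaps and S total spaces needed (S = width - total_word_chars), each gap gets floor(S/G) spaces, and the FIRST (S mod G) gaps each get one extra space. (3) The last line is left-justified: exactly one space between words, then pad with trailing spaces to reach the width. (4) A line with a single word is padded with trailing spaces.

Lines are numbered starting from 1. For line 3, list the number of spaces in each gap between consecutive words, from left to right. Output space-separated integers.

Answer: 6

Derivation:
Line 1: ['sun', 'walk'] (min_width=8, slack=4)
Line 2: ['were', 'garden'] (min_width=11, slack=1)
Line 3: ['it', 'blue'] (min_width=7, slack=5)
Line 4: ['table', 'large'] (min_width=11, slack=1)
Line 5: ['owl', 'violin'] (min_width=10, slack=2)
Line 6: ['grass'] (min_width=5, slack=7)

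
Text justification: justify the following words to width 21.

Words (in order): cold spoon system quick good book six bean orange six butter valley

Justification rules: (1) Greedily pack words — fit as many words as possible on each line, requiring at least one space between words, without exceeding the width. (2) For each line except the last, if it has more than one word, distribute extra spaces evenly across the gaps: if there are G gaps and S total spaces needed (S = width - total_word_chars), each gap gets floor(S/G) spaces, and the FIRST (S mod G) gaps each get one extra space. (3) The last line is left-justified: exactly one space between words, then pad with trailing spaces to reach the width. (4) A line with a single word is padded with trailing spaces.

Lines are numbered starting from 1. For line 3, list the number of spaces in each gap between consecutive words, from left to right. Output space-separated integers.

Line 1: ['cold', 'spoon', 'system'] (min_width=17, slack=4)
Line 2: ['quick', 'good', 'book', 'six'] (min_width=19, slack=2)
Line 3: ['bean', 'orange', 'six'] (min_width=15, slack=6)
Line 4: ['butter', 'valley'] (min_width=13, slack=8)

Answer: 4 4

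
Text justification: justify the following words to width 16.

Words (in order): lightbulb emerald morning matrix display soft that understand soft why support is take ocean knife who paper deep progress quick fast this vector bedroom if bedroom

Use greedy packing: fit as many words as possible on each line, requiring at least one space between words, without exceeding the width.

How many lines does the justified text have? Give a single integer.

Line 1: ['lightbulb'] (min_width=9, slack=7)
Line 2: ['emerald', 'morning'] (min_width=15, slack=1)
Line 3: ['matrix', 'display'] (min_width=14, slack=2)
Line 4: ['soft', 'that'] (min_width=9, slack=7)
Line 5: ['understand', 'soft'] (min_width=15, slack=1)
Line 6: ['why', 'support', 'is'] (min_width=14, slack=2)
Line 7: ['take', 'ocean', 'knife'] (min_width=16, slack=0)
Line 8: ['who', 'paper', 'deep'] (min_width=14, slack=2)
Line 9: ['progress', 'quick'] (min_width=14, slack=2)
Line 10: ['fast', 'this', 'vector'] (min_width=16, slack=0)
Line 11: ['bedroom', 'if'] (min_width=10, slack=6)
Line 12: ['bedroom'] (min_width=7, slack=9)
Total lines: 12

Answer: 12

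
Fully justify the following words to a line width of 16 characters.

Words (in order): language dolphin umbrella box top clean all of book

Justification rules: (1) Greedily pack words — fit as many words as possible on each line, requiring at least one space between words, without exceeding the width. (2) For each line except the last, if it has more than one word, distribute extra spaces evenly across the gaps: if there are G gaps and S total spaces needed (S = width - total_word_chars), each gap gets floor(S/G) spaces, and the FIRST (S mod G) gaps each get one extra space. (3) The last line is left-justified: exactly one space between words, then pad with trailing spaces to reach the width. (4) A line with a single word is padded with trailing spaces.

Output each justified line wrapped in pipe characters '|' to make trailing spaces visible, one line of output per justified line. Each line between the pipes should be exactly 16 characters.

Answer: |language dolphin|
|umbrella box top|
|clean   all   of|
|book            |

Derivation:
Line 1: ['language', 'dolphin'] (min_width=16, slack=0)
Line 2: ['umbrella', 'box', 'top'] (min_width=16, slack=0)
Line 3: ['clean', 'all', 'of'] (min_width=12, slack=4)
Line 4: ['book'] (min_width=4, slack=12)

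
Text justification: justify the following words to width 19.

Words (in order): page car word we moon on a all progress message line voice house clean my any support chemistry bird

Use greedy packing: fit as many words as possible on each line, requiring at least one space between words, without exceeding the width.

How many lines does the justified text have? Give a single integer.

Line 1: ['page', 'car', 'word', 'we'] (min_width=16, slack=3)
Line 2: ['moon', 'on', 'a', 'all'] (min_width=13, slack=6)
Line 3: ['progress', 'message'] (min_width=16, slack=3)
Line 4: ['line', 'voice', 'house'] (min_width=16, slack=3)
Line 5: ['clean', 'my', 'any'] (min_width=12, slack=7)
Line 6: ['support', 'chemistry'] (min_width=17, slack=2)
Line 7: ['bird'] (min_width=4, slack=15)
Total lines: 7

Answer: 7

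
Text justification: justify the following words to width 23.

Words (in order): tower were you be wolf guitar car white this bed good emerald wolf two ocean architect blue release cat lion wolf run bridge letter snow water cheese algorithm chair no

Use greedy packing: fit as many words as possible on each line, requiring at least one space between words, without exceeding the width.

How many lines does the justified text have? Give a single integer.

Answer: 8

Derivation:
Line 1: ['tower', 'were', 'you', 'be', 'wolf'] (min_width=22, slack=1)
Line 2: ['guitar', 'car', 'white', 'this'] (min_width=21, slack=2)
Line 3: ['bed', 'good', 'emerald', 'wolf'] (min_width=21, slack=2)
Line 4: ['two', 'ocean', 'architect'] (min_width=19, slack=4)
Line 5: ['blue', 'release', 'cat', 'lion'] (min_width=21, slack=2)
Line 6: ['wolf', 'run', 'bridge', 'letter'] (min_width=22, slack=1)
Line 7: ['snow', 'water', 'cheese'] (min_width=17, slack=6)
Line 8: ['algorithm', 'chair', 'no'] (min_width=18, slack=5)
Total lines: 8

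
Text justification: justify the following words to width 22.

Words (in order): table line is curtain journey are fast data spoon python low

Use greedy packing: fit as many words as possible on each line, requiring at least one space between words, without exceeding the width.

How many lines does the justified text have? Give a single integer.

Answer: 3

Derivation:
Line 1: ['table', 'line', 'is', 'curtain'] (min_width=21, slack=1)
Line 2: ['journey', 'are', 'fast', 'data'] (min_width=21, slack=1)
Line 3: ['spoon', 'python', 'low'] (min_width=16, slack=6)
Total lines: 3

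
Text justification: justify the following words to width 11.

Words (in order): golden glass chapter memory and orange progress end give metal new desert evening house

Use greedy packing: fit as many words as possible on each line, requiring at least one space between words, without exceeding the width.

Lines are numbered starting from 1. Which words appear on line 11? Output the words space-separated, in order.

Answer: house

Derivation:
Line 1: ['golden'] (min_width=6, slack=5)
Line 2: ['glass'] (min_width=5, slack=6)
Line 3: ['chapter'] (min_width=7, slack=4)
Line 4: ['memory', 'and'] (min_width=10, slack=1)
Line 5: ['orange'] (min_width=6, slack=5)
Line 6: ['progress'] (min_width=8, slack=3)
Line 7: ['end', 'give'] (min_width=8, slack=3)
Line 8: ['metal', 'new'] (min_width=9, slack=2)
Line 9: ['desert'] (min_width=6, slack=5)
Line 10: ['evening'] (min_width=7, slack=4)
Line 11: ['house'] (min_width=5, slack=6)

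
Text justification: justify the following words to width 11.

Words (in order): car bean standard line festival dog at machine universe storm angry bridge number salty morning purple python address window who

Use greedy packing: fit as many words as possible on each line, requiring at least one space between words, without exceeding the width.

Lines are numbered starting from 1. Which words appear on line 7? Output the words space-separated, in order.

Line 1: ['car', 'bean'] (min_width=8, slack=3)
Line 2: ['standard'] (min_width=8, slack=3)
Line 3: ['line'] (min_width=4, slack=7)
Line 4: ['festival'] (min_width=8, slack=3)
Line 5: ['dog', 'at'] (min_width=6, slack=5)
Line 6: ['machine'] (min_width=7, slack=4)
Line 7: ['universe'] (min_width=8, slack=3)
Line 8: ['storm', 'angry'] (min_width=11, slack=0)
Line 9: ['bridge'] (min_width=6, slack=5)
Line 10: ['number'] (min_width=6, slack=5)
Line 11: ['salty'] (min_width=5, slack=6)
Line 12: ['morning'] (min_width=7, slack=4)
Line 13: ['purple'] (min_width=6, slack=5)
Line 14: ['python'] (min_width=6, slack=5)
Line 15: ['address'] (min_width=7, slack=4)
Line 16: ['window', 'who'] (min_width=10, slack=1)

Answer: universe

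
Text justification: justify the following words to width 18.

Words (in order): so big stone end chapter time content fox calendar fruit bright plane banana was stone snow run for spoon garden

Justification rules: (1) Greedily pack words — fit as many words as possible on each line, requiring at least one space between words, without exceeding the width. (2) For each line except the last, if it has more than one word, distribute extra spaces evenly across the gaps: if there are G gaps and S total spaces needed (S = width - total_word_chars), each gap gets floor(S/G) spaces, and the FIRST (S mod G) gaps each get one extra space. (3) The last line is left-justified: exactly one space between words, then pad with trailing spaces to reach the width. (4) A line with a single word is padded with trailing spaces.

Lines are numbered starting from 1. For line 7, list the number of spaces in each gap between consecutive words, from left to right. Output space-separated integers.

Line 1: ['so', 'big', 'stone', 'end'] (min_width=16, slack=2)
Line 2: ['chapter', 'time'] (min_width=12, slack=6)
Line 3: ['content', 'fox'] (min_width=11, slack=7)
Line 4: ['calendar', 'fruit'] (min_width=14, slack=4)
Line 5: ['bright', 'plane'] (min_width=12, slack=6)
Line 6: ['banana', 'was', 'stone'] (min_width=16, slack=2)
Line 7: ['snow', 'run', 'for', 'spoon'] (min_width=18, slack=0)
Line 8: ['garden'] (min_width=6, slack=12)

Answer: 1 1 1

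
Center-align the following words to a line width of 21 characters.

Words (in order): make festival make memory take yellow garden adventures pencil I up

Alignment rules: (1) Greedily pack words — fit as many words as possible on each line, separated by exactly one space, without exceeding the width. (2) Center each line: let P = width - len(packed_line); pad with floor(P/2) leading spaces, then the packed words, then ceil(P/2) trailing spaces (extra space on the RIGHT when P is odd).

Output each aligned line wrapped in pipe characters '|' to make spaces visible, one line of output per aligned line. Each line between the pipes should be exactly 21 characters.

Line 1: ['make', 'festival', 'make'] (min_width=18, slack=3)
Line 2: ['memory', 'take', 'yellow'] (min_width=18, slack=3)
Line 3: ['garden', 'adventures'] (min_width=17, slack=4)
Line 4: ['pencil', 'I', 'up'] (min_width=11, slack=10)

Answer: | make festival make  |
| memory take yellow  |
|  garden adventures  |
|     pencil I up     |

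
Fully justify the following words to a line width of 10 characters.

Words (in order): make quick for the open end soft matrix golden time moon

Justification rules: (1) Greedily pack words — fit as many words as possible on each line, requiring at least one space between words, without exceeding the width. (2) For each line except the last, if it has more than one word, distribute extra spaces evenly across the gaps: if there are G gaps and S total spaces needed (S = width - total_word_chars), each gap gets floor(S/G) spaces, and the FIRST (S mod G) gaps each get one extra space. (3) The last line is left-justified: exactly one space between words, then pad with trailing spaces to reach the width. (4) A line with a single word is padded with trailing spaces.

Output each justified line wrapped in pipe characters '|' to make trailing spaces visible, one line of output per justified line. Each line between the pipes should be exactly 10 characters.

Answer: |make quick|
|for    the|
|open   end|
|soft      |
|matrix    |
|golden    |
|time moon |

Derivation:
Line 1: ['make', 'quick'] (min_width=10, slack=0)
Line 2: ['for', 'the'] (min_width=7, slack=3)
Line 3: ['open', 'end'] (min_width=8, slack=2)
Line 4: ['soft'] (min_width=4, slack=6)
Line 5: ['matrix'] (min_width=6, slack=4)
Line 6: ['golden'] (min_width=6, slack=4)
Line 7: ['time', 'moon'] (min_width=9, slack=1)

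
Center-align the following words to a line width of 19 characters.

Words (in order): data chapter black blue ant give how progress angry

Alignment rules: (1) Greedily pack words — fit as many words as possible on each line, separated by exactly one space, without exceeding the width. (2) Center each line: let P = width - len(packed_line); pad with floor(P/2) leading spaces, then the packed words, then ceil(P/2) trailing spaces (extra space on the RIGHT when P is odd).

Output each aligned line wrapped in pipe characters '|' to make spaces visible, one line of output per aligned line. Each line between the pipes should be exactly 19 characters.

Answer: |data chapter black |
| blue ant give how |
|  progress angry   |

Derivation:
Line 1: ['data', 'chapter', 'black'] (min_width=18, slack=1)
Line 2: ['blue', 'ant', 'give', 'how'] (min_width=17, slack=2)
Line 3: ['progress', 'angry'] (min_width=14, slack=5)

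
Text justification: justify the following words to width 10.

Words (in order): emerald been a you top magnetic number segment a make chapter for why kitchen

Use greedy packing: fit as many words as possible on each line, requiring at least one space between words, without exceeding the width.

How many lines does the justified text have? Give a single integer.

Answer: 10

Derivation:
Line 1: ['emerald'] (min_width=7, slack=3)
Line 2: ['been', 'a', 'you'] (min_width=10, slack=0)
Line 3: ['top'] (min_width=3, slack=7)
Line 4: ['magnetic'] (min_width=8, slack=2)
Line 5: ['number'] (min_width=6, slack=4)
Line 6: ['segment', 'a'] (min_width=9, slack=1)
Line 7: ['make'] (min_width=4, slack=6)
Line 8: ['chapter'] (min_width=7, slack=3)
Line 9: ['for', 'why'] (min_width=7, slack=3)
Line 10: ['kitchen'] (min_width=7, slack=3)
Total lines: 10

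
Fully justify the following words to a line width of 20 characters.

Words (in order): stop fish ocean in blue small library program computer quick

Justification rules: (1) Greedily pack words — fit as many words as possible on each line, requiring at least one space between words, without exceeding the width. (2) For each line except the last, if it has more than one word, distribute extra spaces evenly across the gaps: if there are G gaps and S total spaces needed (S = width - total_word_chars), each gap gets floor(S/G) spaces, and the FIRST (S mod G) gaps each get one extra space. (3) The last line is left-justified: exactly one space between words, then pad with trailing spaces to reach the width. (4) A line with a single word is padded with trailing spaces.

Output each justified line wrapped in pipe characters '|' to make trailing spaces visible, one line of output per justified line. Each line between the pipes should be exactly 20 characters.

Line 1: ['stop', 'fish', 'ocean', 'in'] (min_width=18, slack=2)
Line 2: ['blue', 'small', 'library'] (min_width=18, slack=2)
Line 3: ['program', 'computer'] (min_width=16, slack=4)
Line 4: ['quick'] (min_width=5, slack=15)

Answer: |stop  fish  ocean in|
|blue  small  library|
|program     computer|
|quick               |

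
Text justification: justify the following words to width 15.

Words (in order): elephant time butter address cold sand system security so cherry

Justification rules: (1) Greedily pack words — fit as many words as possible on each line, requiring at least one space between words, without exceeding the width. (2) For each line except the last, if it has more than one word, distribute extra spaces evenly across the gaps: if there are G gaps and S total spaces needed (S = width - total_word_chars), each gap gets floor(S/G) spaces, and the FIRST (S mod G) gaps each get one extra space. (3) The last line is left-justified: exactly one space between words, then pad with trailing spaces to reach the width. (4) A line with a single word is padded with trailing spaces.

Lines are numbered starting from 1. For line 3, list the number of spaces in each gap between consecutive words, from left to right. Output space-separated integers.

Answer: 7

Derivation:
Line 1: ['elephant', 'time'] (min_width=13, slack=2)
Line 2: ['butter', 'address'] (min_width=14, slack=1)
Line 3: ['cold', 'sand'] (min_width=9, slack=6)
Line 4: ['system', 'security'] (min_width=15, slack=0)
Line 5: ['so', 'cherry'] (min_width=9, slack=6)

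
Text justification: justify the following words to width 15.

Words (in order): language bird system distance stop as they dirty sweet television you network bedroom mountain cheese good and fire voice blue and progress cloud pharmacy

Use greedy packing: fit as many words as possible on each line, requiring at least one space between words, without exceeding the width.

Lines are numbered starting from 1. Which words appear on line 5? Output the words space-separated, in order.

Line 1: ['language', 'bird'] (min_width=13, slack=2)
Line 2: ['system', 'distance'] (min_width=15, slack=0)
Line 3: ['stop', 'as', 'they'] (min_width=12, slack=3)
Line 4: ['dirty', 'sweet'] (min_width=11, slack=4)
Line 5: ['television', 'you'] (min_width=14, slack=1)
Line 6: ['network', 'bedroom'] (min_width=15, slack=0)
Line 7: ['mountain', 'cheese'] (min_width=15, slack=0)
Line 8: ['good', 'and', 'fire'] (min_width=13, slack=2)
Line 9: ['voice', 'blue', 'and'] (min_width=14, slack=1)
Line 10: ['progress', 'cloud'] (min_width=14, slack=1)
Line 11: ['pharmacy'] (min_width=8, slack=7)

Answer: television you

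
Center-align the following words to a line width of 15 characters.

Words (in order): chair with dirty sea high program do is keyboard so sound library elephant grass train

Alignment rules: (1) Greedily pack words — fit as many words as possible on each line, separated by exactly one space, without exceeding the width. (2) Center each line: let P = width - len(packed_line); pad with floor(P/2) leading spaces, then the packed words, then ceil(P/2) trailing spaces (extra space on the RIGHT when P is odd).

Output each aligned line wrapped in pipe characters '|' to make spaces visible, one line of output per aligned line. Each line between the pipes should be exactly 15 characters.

Answer: |  chair with   |
|dirty sea high |
| program do is |
|  keyboard so  |
| sound library |
|elephant grass |
|     train     |

Derivation:
Line 1: ['chair', 'with'] (min_width=10, slack=5)
Line 2: ['dirty', 'sea', 'high'] (min_width=14, slack=1)
Line 3: ['program', 'do', 'is'] (min_width=13, slack=2)
Line 4: ['keyboard', 'so'] (min_width=11, slack=4)
Line 5: ['sound', 'library'] (min_width=13, slack=2)
Line 6: ['elephant', 'grass'] (min_width=14, slack=1)
Line 7: ['train'] (min_width=5, slack=10)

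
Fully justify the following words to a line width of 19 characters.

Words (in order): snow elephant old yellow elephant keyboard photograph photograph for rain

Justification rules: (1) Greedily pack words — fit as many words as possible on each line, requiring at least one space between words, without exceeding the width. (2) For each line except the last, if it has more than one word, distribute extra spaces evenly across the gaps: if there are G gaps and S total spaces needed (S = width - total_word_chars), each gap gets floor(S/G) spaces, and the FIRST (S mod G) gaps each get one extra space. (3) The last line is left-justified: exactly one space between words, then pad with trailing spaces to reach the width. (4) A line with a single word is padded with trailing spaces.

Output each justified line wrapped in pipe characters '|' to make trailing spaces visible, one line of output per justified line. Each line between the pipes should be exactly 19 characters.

Line 1: ['snow', 'elephant', 'old'] (min_width=17, slack=2)
Line 2: ['yellow', 'elephant'] (min_width=15, slack=4)
Line 3: ['keyboard', 'photograph'] (min_width=19, slack=0)
Line 4: ['photograph', 'for', 'rain'] (min_width=19, slack=0)

Answer: |snow  elephant  old|
|yellow     elephant|
|keyboard photograph|
|photograph for rain|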